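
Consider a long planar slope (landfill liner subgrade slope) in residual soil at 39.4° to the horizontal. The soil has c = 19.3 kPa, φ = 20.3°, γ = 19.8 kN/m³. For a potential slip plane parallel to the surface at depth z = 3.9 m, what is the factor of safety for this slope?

FS = 0.96

For an infinite slope with a slip plane parallel to the surface (no pore pressure): FS = [c + γz cos²β tanφ] / [γz sinβ cosβ].
γz = 19.8·3.9 = 77.22 kN/m²
Numerator = 19.3 + 77.22·cos²39.4°·tan20.3° = 19.3 + 77.22·0.5971·0.3699 = 36.356 kPa
Denominator = 77.22·sin39.4°·cos39.4° = 77.22·0.6347·0.7727 = 37.875 kPa
FS = 36.356 / 37.875 = 0.960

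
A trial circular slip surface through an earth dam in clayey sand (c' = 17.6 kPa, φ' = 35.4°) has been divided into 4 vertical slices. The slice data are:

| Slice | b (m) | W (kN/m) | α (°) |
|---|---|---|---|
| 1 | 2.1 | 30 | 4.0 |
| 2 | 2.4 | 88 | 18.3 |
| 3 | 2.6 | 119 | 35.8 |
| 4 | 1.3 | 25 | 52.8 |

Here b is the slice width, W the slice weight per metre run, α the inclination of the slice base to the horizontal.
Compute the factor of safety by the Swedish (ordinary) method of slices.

FS = 2.82

Ordinary method of slices: FS = Σ[c'·Δl_i + (W_i cosα_i)·tanφ'] / Σ W_i sinα_i, with Δl_i = b_i / cosα_i.
Slice 1: Δl = 2.1/cos4.0° = 2.105 m; N'_1 = 30·cos4.0° = 29.9; c'Δl = 37.05; W sinα = 2.1
Slice 2: Δl = 2.4/cos18.3° = 2.528 m; N'_2 = 88·cos18.3° = 83.5; c'Δl = 44.49; W sinα = 27.6
Slice 3: Δl = 2.6/cos35.8° = 3.206 m; N'_3 = 119·cos35.8° = 96.5; c'Δl = 56.42; W sinα = 69.6
Slice 4: Δl = 1.3/cos52.8° = 2.150 m; N'_4 = 25·cos52.8° = 15.1; c'Δl = 37.84; W sinα = 19.9
Σc'Δl = 175.8 kN/m; ΣN' = 225.1 kN/m; ΣW sinα = 119.2 kN/m
Resisting = 175.8 + 225.1·tan35.4° = 175.8 + 160.0 = 335.8 kN/m
FS = 335.8 / 119.2 = 2.816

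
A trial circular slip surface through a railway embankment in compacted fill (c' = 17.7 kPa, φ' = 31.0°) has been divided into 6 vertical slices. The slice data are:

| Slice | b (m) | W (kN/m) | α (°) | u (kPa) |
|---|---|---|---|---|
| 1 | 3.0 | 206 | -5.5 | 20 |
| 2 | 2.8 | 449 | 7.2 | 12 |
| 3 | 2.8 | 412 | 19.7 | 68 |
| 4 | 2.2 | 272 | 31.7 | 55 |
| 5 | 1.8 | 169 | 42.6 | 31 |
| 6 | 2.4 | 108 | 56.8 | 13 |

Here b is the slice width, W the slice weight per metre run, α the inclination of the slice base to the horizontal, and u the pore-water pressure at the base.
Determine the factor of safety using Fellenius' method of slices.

Ordinary method of slices: FS = Σ[c'·Δl_i + (W_i cosα_i − u_i·Δl_i)·tanφ'] / Σ W_i sinα_i, with Δl_i = b_i / cosα_i.
Slice 1: Δl = 3.0/cos(-5.5°) = 3.014 m; N'_1 = 206·cos(-5.5°) − 20·3.014 = 144.8; c'Δl = 53.35; W sinα = -19.7
Slice 2: Δl = 2.8/cos7.2° = 2.822 m; N'_2 = 449·cos7.2° − 12·2.822 = 411.6; c'Δl = 49.95; W sinα = 56.3
Slice 3: Δl = 2.8/cos19.7° = 2.974 m; N'_3 = 412·cos19.7° − 68·2.974 = 185.6; c'Δl = 52.64; W sinα = 138.9
Slice 4: Δl = 2.2/cos31.7° = 2.586 m; N'_4 = 272·cos31.7° − 55·2.586 = 89.2; c'Δl = 45.77; W sinα = 142.9
Slice 5: Δl = 1.8/cos42.6° = 2.445 m; N'_5 = 169·cos42.6° − 31·2.445 = 48.6; c'Δl = 43.28; W sinα = 114.4
Slice 6: Δl = 2.4/cos56.8° = 4.383 m; N'_6 = 108·cos56.8° − 13·4.383 = 2.2; c'Δl = 77.58; W sinα = 90.4
Σc'Δl = 322.6 kN/m; ΣN' = 882.0 kN/m; ΣW sinα = 523.1 kN/m
Resisting = 322.6 + 882.0·tan31.0° = 322.6 + 529.9 = 852.5 kN/m
FS = 852.5 / 523.1 = 1.630

FS = 1.63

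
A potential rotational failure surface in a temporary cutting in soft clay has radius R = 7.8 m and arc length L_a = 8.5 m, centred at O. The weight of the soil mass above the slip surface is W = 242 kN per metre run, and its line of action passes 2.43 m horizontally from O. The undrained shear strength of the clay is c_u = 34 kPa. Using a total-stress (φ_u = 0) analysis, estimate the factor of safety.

Taking moments about the centre O, the resisting moment is provided by the undrained shear strength acting along the arc:
M_R = c_u·L_a·R = 34·8.50·7.8 = 2254.2 kN·m/m
M_D = W·d = 242·2.43 = 588.1 kN·m/m
FS = M_R / M_D = 2254.2 / 588.1 = 3.833

FS = 3.83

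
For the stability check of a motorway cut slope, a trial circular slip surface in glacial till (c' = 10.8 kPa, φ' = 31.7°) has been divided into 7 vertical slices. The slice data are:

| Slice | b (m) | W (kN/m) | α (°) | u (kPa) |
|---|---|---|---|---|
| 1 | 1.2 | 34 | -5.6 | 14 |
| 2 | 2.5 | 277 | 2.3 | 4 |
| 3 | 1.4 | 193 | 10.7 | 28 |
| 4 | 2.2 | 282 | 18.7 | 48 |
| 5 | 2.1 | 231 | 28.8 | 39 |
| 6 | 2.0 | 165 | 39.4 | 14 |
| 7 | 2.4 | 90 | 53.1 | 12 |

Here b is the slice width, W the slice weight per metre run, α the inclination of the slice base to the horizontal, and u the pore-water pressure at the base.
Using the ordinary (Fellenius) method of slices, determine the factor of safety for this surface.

FS = 1.58

Ordinary method of slices: FS = Σ[c'·Δl_i + (W_i cosα_i − u_i·Δl_i)·tanφ'] / Σ W_i sinα_i, with Δl_i = b_i / cosα_i.
Slice 1: Δl = 1.2/cos(-5.6°) = 1.206 m; N'_1 = 34·cos(-5.6°) − 14·1.206 = 17.0; c'Δl = 13.02; W sinα = -3.3
Slice 2: Δl = 2.5/cos2.3° = 2.502 m; N'_2 = 277·cos2.3° − 4·2.502 = 266.8; c'Δl = 27.02; W sinα = 11.1
Slice 3: Δl = 1.4/cos10.7° = 1.425 m; N'_3 = 193·cos10.7° − 28·1.425 = 149.8; c'Δl = 15.39; W sinα = 35.8
Slice 4: Δl = 2.2/cos18.7° = 2.323 m; N'_4 = 282·cos18.7° − 48·2.323 = 155.6; c'Δl = 25.08; W sinα = 90.4
Slice 5: Δl = 2.1/cos28.8° = 2.396 m; N'_5 = 231·cos28.8° − 39·2.396 = 109.0; c'Δl = 25.88; W sinα = 111.3
Slice 6: Δl = 2.0/cos39.4° = 2.588 m; N'_6 = 165·cos39.4° − 14·2.588 = 91.3; c'Δl = 27.95; W sinα = 104.7
Slice 7: Δl = 2.4/cos53.1° = 3.997 m; N'_7 = 90·cos53.1° − 12·3.997 = 6.1; c'Δl = 43.17; W sinα = 72.0
Σc'Δl = 177.5 kN/m; ΣN' = 795.4 kN/m; ΣW sinα = 422.0 kN/m
Resisting = 177.5 + 795.4·tan31.7° = 177.5 + 491.3 = 668.8 kN/m
FS = 668.8 / 422.0 = 1.585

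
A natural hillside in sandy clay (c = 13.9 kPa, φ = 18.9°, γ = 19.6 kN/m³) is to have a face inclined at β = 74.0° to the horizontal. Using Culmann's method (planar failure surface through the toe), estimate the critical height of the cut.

H_c = 6.03 m

Culmann's analysis gives the critical failure plane at α_cr = (β + φ)/2 = (74.0 + 18.9)/2 = 46.5°, and the critical height
H_c = (4c/γ) · sinβ cosφ / [1 − cos(β − φ)]
    = (4·13.9/19.6) · sin74.0°·cos18.9° / [1 − cos(55.1°)]
    = 2.837 · 0.9613·0.9461 / [1 − 0.5721]
    = 2.837 · 0.9094 / 0.4279
    = 6.03 m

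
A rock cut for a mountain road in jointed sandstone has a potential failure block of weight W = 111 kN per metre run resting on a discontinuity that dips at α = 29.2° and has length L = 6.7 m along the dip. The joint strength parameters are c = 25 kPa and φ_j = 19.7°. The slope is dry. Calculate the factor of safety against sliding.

Resolving the block weight along and normal to the plane and applying the Mohr–Coulomb strength on the joint:
N' = W cosα = 111·cos29.2° = 96.9 kN/m
Driving force T = W sinα = 111·sin29.2° = 54.2 kN/m
Resisting force R = c·L + N'·tanφ_j = 25·6.7 + 96.9·tan19.7° = 167.5 + 34.7 = 202.2 kN/m
FS = R / T = 202.2 / 54.2 = 3.734

FS = 3.73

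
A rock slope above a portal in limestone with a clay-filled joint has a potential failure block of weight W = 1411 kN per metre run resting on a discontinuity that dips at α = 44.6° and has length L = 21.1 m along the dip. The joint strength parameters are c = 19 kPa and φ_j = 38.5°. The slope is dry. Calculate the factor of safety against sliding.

FS = 1.21

Resolving the block weight along and normal to the plane and applying the Mohr–Coulomb strength on the joint:
N' = W cosα = 1411·cos44.6° = 1004.7 kN/m
Driving force T = W sinα = 1411·sin44.6° = 990.7 kN/m
Resisting force R = c·L + N'·tanφ_j = 19·21.1 + 1004.7·tan38.5° = 400.9 + 799.1 = 1200.0 kN/m
FS = R / T = 1200.0 / 990.7 = 1.211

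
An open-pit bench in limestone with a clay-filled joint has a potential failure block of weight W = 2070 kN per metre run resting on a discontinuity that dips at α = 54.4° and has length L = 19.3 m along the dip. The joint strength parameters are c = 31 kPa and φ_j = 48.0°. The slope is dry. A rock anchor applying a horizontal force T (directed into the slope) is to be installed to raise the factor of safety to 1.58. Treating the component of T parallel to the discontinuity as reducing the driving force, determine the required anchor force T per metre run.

T = 397 kN/m

Resolving forces along and normal to the sliding plane, with the horizontal anchor force T adding T·sinα to the effective normal force and T·cosα acting up the plane against the driving force:
FS = [cL + (W cosα + T sinα) tanφ_j] / [W sinα − T cosα]
Without the anchor: N' = 1205.0 kN/m, driving T_d = 1683.1 kN/m, resisting R = 31·19.3 + 1205.0·tan48.0° = 1936.6 kN/m, FS = 1.15.
Setting FS = 1.58 and solving for T:
1.58·(1683.1 − T cos54.4°) = 1936.6 + T sin54.4°·tan48.0°
T·(sin54.4°·tan48.0° + 1.58·cos54.4°) = 1.58·1683.1 − 1936.6
T·(0.8131·1.1106 + 1.58·0.5821) = 2659.3 − 1936.6 = 722.7
T·1.8228 = 722.7
T = 396.5 kN/m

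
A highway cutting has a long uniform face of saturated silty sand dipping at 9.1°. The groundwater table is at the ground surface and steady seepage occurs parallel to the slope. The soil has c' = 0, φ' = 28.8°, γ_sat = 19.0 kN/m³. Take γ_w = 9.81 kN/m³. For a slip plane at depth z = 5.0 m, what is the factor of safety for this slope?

With seepage parallel to the slope and the water table at the surface, the effective normal stress on the slip plane uses the buoyant unit weight γ' = γ_sat − γ_w while the driving shear stress uses γ_sat:
FS = [c' + γ' z cos²β tanφ'] / [γ_sat z sinβ cosβ]
(For c' = 0 this reduces to FS = (γ'/γ_sat)·tanφ'/tanβ.)
γ' = 19.0 − 9.81 = 9.19 kN/m³
Numerator = 0.0 + 9.19·5.0·cos²9.1°·tan28.8° = 0.0 + 9.19·5.0·0.9750·0.5498 = 24.629 kPa
Denominator = 19.0·5.0·sin9.1°·cos9.1° = 19.0·5.0·0.1582·0.9874 = 14.836 kPa
FS = 24.629 / 14.836 = 1.660

FS = 1.66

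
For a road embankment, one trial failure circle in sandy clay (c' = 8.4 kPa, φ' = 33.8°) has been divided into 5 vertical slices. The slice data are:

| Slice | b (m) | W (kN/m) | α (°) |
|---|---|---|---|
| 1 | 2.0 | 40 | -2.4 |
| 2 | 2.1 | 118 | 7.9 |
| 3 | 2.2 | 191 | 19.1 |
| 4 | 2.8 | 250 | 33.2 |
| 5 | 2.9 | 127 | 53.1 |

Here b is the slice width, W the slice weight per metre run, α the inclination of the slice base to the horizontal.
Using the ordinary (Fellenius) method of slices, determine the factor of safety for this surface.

FS = 1.71

Ordinary method of slices: FS = Σ[c'·Δl_i + (W_i cosα_i)·tanφ'] / Σ W_i sinα_i, with Δl_i = b_i / cosα_i.
Slice 1: Δl = 2.0/cos(-2.4°) = 2.002 m; N'_1 = 40·cos(-2.4°) = 40.0; c'Δl = 16.81; W sinα = -1.7
Slice 2: Δl = 2.1/cos7.9° = 2.120 m; N'_2 = 118·cos7.9° = 116.9; c'Δl = 17.81; W sinα = 16.2
Slice 3: Δl = 2.2/cos19.1° = 2.328 m; N'_3 = 191·cos19.1° = 180.5; c'Δl = 19.56; W sinα = 62.5
Slice 4: Δl = 2.8/cos33.2° = 3.346 m; N'_4 = 250·cos33.2° = 209.2; c'Δl = 28.11; W sinα = 136.9
Slice 5: Δl = 2.9/cos53.1° = 4.830 m; N'_5 = 127·cos53.1° = 76.3; c'Δl = 40.57; W sinα = 101.6
Σc'Δl = 122.9 kN/m; ΣN' = 622.8 kN/m; ΣW sinα = 315.5 kN/m
Resisting = 122.9 + 622.8·tan33.8° = 122.9 + 416.9 = 539.8 kN/m
FS = 539.8 / 315.5 = 1.711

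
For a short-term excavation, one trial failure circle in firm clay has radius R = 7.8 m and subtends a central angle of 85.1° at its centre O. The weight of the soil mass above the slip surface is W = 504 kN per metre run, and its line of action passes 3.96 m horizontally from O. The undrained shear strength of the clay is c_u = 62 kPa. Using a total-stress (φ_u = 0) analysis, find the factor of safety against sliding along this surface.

FS = 2.81

Taking moments about the centre O, the resisting moment is provided by the undrained shear strength acting along the arc:
Arc length L_a = R·θ = 7.8·(85.1°·π/180) = 7.8·1.4853 = 11.59 m
M_R = c_u·L_a·R = 62·11.59·7.8 = 5602.6 kN·m/m
M_D = W·d = 504·3.96 = 1995.8 kN·m/m
FS = M_R / M_D = 5602.6 / 1995.8 = 2.807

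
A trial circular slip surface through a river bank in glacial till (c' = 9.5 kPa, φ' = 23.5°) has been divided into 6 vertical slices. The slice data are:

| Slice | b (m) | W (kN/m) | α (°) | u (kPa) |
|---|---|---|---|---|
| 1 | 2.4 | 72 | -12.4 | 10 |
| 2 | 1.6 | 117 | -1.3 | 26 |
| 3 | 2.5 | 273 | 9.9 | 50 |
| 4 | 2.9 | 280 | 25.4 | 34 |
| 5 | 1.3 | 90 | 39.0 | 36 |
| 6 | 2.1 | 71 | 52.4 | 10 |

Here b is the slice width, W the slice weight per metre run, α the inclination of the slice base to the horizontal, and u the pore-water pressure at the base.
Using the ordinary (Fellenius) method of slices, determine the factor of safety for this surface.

FS = 1.25

Ordinary method of slices: FS = Σ[c'·Δl_i + (W_i cosα_i − u_i·Δl_i)·tanφ'] / Σ W_i sinα_i, with Δl_i = b_i / cosα_i.
Slice 1: Δl = 2.4/cos(-12.4°) = 2.457 m; N'_1 = 72·cos(-12.4°) − 10·2.457 = 45.7; c'Δl = 23.34; W sinα = -15.5
Slice 2: Δl = 1.6/cos(-1.3°) = 1.600 m; N'_2 = 117·cos(-1.3°) − 26·1.600 = 75.4; c'Δl = 15.20; W sinα = -2.7
Slice 3: Δl = 2.5/cos9.9° = 2.538 m; N'_3 = 273·cos9.9° − 50·2.538 = 142.0; c'Δl = 24.11; W sinα = 46.9
Slice 4: Δl = 2.9/cos25.4° = 3.210 m; N'_4 = 280·cos25.4° − 34·3.210 = 143.8; c'Δl = 30.50; W sinα = 120.1
Slice 5: Δl = 1.3/cos39.0° = 1.673 m; N'_5 = 90·cos39.0° − 36·1.673 = 9.7; c'Δl = 15.89; W sinα = 56.6
Slice 6: Δl = 2.1/cos52.4° = 3.442 m; N'_6 = 71·cos52.4° − 10·3.442 = 8.9; c'Δl = 32.70; W sinα = 56.3
Σc'Δl = 141.7 kN/m; ΣN' = 425.6 kN/m; ΣW sinα = 261.8 kN/m
Resisting = 141.7 + 425.6·tan23.5° = 141.7 + 185.0 = 326.8 kN/m
FS = 326.8 / 261.8 = 1.248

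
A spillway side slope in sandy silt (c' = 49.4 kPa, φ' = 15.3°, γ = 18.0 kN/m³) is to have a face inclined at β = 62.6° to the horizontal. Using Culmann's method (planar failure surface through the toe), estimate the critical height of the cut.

Culmann's analysis gives the critical failure plane at α_cr = (β + φ')/2 = (62.6 + 15.3)/2 = 39.0°, and the critical height
H_c = (4c'/γ) · sinβ cosφ' / [1 − cos(β − φ')]
    = (4·49.4/18.0) · sin62.6°·cos15.3° / [1 − cos(47.3°)]
    = 10.978 · 0.8878·0.9646 / [1 − 0.6782]
    = 10.978 · 0.8563 / 0.3218
    = 29.21 m

H_c = 29.21 m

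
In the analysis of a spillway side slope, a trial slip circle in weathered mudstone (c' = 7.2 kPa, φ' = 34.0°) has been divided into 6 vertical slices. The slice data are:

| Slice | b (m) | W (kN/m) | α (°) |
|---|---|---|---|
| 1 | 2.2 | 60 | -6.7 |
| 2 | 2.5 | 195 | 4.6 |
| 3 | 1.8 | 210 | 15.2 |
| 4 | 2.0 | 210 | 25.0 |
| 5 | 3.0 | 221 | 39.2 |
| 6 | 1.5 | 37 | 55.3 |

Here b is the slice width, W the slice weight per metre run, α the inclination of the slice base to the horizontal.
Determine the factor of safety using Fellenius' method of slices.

Ordinary method of slices: FS = Σ[c'·Δl_i + (W_i cosα_i)·tanφ'] / Σ W_i sinα_i, with Δl_i = b_i / cosα_i.
Slice 1: Δl = 2.2/cos(-6.7°) = 2.215 m; N'_1 = 60·cos(-6.7°) = 59.6; c'Δl = 15.95; W sinα = -7.0
Slice 2: Δl = 2.5/cos4.6° = 2.508 m; N'_2 = 195·cos4.6° = 194.4; c'Δl = 18.06; W sinα = 15.6
Slice 3: Δl = 1.8/cos15.2° = 1.865 m; N'_3 = 210·cos15.2° = 202.7; c'Δl = 13.43; W sinα = 55.1
Slice 4: Δl = 2.0/cos25.0° = 2.207 m; N'_4 = 210·cos25.0° = 190.3; c'Δl = 15.89; W sinα = 88.7
Slice 5: Δl = 3.0/cos39.2° = 3.871 m; N'_5 = 221·cos39.2° = 171.3; c'Δl = 27.87; W sinα = 139.7
Slice 6: Δl = 1.5/cos55.3° = 2.635 m; N'_6 = 37·cos55.3° = 21.1; c'Δl = 18.97; W sinα = 30.4
Σc'Δl = 110.2 kN/m; ΣN' = 839.3 kN/m; ΣW sinα = 322.5 kN/m
Resisting = 110.2 + 839.3·tan34.0° = 110.2 + 566.1 = 676.3 kN/m
FS = 676.3 / 322.5 = 2.097

FS = 2.10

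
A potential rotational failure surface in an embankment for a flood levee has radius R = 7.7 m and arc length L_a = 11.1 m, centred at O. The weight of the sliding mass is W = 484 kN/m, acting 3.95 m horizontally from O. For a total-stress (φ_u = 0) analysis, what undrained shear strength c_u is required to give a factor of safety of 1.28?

c_u = 28.6 kPa

FS = c_u·L_a·R / (W·d), so c_u = FS·W·d / (L_a·R).
c_u = 1.28·484·3.95 / (11.10·7.7) = 2447.1 / 85.47 = 28.63 kPa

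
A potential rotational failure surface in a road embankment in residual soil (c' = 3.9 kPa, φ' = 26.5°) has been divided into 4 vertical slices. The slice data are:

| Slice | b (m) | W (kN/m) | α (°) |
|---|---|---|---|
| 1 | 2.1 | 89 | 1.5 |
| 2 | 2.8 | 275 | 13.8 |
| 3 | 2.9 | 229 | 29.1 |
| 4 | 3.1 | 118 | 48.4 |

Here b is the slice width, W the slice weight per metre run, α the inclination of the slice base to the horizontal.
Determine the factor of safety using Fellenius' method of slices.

FS = 1.37

Ordinary method of slices: FS = Σ[c'·Δl_i + (W_i cosα_i)·tanφ'] / Σ W_i sinα_i, with Δl_i = b_i / cosα_i.
Slice 1: Δl = 2.1/cos1.5° = 2.101 m; N'_1 = 89·cos1.5° = 89.0; c'Δl = 8.19; W sinα = 2.3
Slice 2: Δl = 2.8/cos13.8° = 2.883 m; N'_2 = 275·cos13.8° = 267.1; c'Δl = 11.24; W sinα = 65.6
Slice 3: Δl = 2.9/cos29.1° = 3.319 m; N'_3 = 229·cos29.1° = 200.1; c'Δl = 12.94; W sinα = 111.4
Slice 4: Δl = 3.1/cos48.4° = 4.669 m; N'_4 = 118·cos48.4° = 78.3; c'Δl = 18.21; W sinα = 88.2
Σc'Δl = 50.6 kN/m; ΣN' = 634.5 kN/m; ΣW sinα = 267.5 kN/m
Resisting = 50.6 + 634.5·tan26.5° = 50.6 + 316.3 = 366.9 kN/m
FS = 366.9 / 267.5 = 1.371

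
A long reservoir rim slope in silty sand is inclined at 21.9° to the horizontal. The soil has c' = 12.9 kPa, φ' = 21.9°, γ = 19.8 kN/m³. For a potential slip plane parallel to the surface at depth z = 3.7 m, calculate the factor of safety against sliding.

For an infinite slope with a slip plane parallel to the surface (no pore pressure): FS = [c' + γz cos²β tanφ'] / [γz sinβ cosβ].
γz = 19.8·3.7 = 73.26 kN/m²
Numerator = 12.9 + 73.26·cos²21.9°·tan21.9° = 12.9 + 73.26·0.8609·0.4020 = 38.253 kPa
Denominator = 73.26·sin21.9°·cos21.9° = 73.26·0.3730·0.9278 = 25.353 kPa
FS = 38.253 / 25.353 = 1.509

FS = 1.51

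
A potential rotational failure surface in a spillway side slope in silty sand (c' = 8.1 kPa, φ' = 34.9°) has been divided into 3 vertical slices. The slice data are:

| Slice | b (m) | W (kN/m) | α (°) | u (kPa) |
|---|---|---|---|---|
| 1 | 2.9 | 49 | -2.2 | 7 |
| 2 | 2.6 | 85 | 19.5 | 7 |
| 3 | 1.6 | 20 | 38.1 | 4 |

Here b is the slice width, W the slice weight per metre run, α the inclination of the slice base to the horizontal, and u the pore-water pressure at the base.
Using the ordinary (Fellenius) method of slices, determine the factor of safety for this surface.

FS = 3.35

Ordinary method of slices: FS = Σ[c'·Δl_i + (W_i cosα_i − u_i·Δl_i)·tanφ'] / Σ W_i sinα_i, with Δl_i = b_i / cosα_i.
Slice 1: Δl = 2.9/cos(-2.2°) = 2.902 m; N'_1 = 49·cos(-2.2°) − 7·2.902 = 28.6; c'Δl = 23.51; W sinα = -1.9
Slice 2: Δl = 2.6/cos19.5° = 2.758 m; N'_2 = 85·cos19.5° − 7·2.758 = 60.8; c'Δl = 22.34; W sinα = 28.4
Slice 3: Δl = 1.6/cos38.1° = 2.033 m; N'_3 = 20·cos38.1° − 4·2.033 = 7.6; c'Δl = 16.47; W sinα = 12.3
Σc'Δl = 62.3 kN/m; ΣN' = 97.1 kN/m; ΣW sinα = 38.8 kN/m
Resisting = 62.3 + 97.1·tan34.9° = 62.3 + 67.7 = 130.0 kN/m
FS = 130.0 / 38.8 = 3.349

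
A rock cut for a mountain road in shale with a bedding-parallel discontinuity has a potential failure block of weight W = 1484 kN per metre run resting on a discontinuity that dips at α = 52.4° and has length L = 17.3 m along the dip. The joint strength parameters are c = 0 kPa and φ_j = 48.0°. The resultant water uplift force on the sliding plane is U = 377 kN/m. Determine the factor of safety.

Resolving the block weight along and normal to the plane and applying the Mohr–Coulomb strength on the joint:
N' = W cosα − U = 1484·cos52.4° − 377 = 528.5 kN/m
Driving force T = W sinα = 1484·sin52.4° = 1175.8 kN/m
Resisting force R = c·L + N'·tanφ_j = 0·17.3 + 528.5·tan48.0° = 0.0 + 586.9 = 586.9 kN/m
FS = R / T = 586.9 / 1175.8 = 0.499

FS = 0.50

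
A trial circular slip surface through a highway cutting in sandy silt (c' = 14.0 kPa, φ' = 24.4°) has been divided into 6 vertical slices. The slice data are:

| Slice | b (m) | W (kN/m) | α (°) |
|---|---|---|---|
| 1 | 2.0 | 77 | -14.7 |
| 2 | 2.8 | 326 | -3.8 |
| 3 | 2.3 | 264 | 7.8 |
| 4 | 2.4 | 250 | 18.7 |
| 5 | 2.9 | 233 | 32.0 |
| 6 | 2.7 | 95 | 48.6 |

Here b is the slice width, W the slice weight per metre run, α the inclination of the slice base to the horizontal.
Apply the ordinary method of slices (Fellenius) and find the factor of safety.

FS = 2.84

Ordinary method of slices: FS = Σ[c'·Δl_i + (W_i cosα_i)·tanφ'] / Σ W_i sinα_i, with Δl_i = b_i / cosα_i.
Slice 1: Δl = 2.0/cos(-14.7°) = 2.068 m; N'_1 = 77·cos(-14.7°) = 74.5; c'Δl = 28.95; W sinα = -19.5
Slice 2: Δl = 2.8/cos(-3.8°) = 2.806 m; N'_2 = 326·cos(-3.8°) = 325.3; c'Δl = 39.29; W sinα = -21.6
Slice 3: Δl = 2.3/cos7.8° = 2.321 m; N'_3 = 264·cos7.8° = 261.6; c'Δl = 32.50; W sinα = 35.8
Slice 4: Δl = 2.4/cos18.7° = 2.534 m; N'_4 = 250·cos18.7° = 236.8; c'Δl = 35.47; W sinα = 80.2
Slice 5: Δl = 2.9/cos32.0° = 3.420 m; N'_5 = 233·cos32.0° = 197.6; c'Δl = 47.87; W sinα = 123.5
Slice 6: Δl = 2.7/cos48.6° = 4.083 m; N'_6 = 95·cos48.6° = 62.8; c'Δl = 57.16; W sinα = 71.3
Σc'Δl = 241.2 kN/m; ΣN' = 1158.5 kN/m; ΣW sinα = 269.6 kN/m
Resisting = 241.2 + 1158.5·tan24.4° = 241.2 + 525.5 = 766.8 kN/m
FS = 766.8 / 269.6 = 2.844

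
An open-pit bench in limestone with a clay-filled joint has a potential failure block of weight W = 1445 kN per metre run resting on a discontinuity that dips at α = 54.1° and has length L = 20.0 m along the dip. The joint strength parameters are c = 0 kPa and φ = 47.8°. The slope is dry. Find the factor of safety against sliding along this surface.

Resolving the block weight along and normal to the plane and applying the Mohr–Coulomb strength on the joint:
N' = W cosα = 1445·cos54.1° = 847.3 kN/m
Driving force T = W sinα = 1445·sin54.1° = 1170.5 kN/m
Resisting force R = c·L + N'·tanφ = 0·20.0 + 847.3·tan47.8° = 0.0 + 934.5 = 934.5 kN/m
FS = R / T = 934.5 / 1170.5 = 0.798

FS = 0.80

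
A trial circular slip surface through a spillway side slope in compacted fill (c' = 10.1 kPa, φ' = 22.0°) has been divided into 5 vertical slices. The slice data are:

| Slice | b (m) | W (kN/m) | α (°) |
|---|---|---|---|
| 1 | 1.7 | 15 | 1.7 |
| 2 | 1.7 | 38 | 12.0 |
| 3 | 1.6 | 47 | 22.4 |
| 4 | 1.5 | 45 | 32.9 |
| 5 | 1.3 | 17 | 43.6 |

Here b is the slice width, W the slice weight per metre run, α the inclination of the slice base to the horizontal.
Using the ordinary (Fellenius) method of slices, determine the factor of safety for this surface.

FS = 2.36

Ordinary method of slices: FS = Σ[c'·Δl_i + (W_i cosα_i)·tanφ'] / Σ W_i sinα_i, with Δl_i = b_i / cosα_i.
Slice 1: Δl = 1.7/cos1.7° = 1.701 m; N'_1 = 15·cos1.7° = 15.0; c'Δl = 17.18; W sinα = 0.4
Slice 2: Δl = 1.7/cos12.0° = 1.738 m; N'_2 = 38·cos12.0° = 37.2; c'Δl = 17.55; W sinα = 7.9
Slice 3: Δl = 1.6/cos22.4° = 1.731 m; N'_3 = 47·cos22.4° = 43.5; c'Δl = 17.48; W sinα = 17.9
Slice 4: Δl = 1.5/cos32.9° = 1.787 m; N'_4 = 45·cos32.9° = 37.8; c'Δl = 18.04; W sinα = 24.4
Slice 5: Δl = 1.3/cos43.6° = 1.795 m; N'_5 = 17·cos43.6° = 12.3; c'Δl = 18.13; W sinα = 11.7
Σc'Δl = 88.4 kN/m; ΣN' = 145.7 kN/m; ΣW sinα = 62.4 kN/m
Resisting = 88.4 + 145.7·tan22.0° = 88.4 + 58.9 = 147.3 kN/m
FS = 147.3 / 62.4 = 2.359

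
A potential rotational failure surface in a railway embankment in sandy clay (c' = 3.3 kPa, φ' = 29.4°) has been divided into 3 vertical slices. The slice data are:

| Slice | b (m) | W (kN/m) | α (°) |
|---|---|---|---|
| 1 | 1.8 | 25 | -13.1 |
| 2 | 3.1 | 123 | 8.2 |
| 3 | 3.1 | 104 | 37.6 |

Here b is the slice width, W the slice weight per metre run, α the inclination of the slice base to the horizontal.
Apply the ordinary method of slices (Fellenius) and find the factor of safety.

Ordinary method of slices: FS = Σ[c'·Δl_i + (W_i cosα_i)·tanφ'] / Σ W_i sinα_i, with Δl_i = b_i / cosα_i.
Slice 1: Δl = 1.8/cos(-13.1°) = 1.848 m; N'_1 = 25·cos(-13.1°) = 24.3; c'Δl = 6.10; W sinα = -5.7
Slice 2: Δl = 3.1/cos8.2° = 3.132 m; N'_2 = 123·cos8.2° = 121.7; c'Δl = 10.34; W sinα = 17.5
Slice 3: Δl = 3.1/cos37.6° = 3.913 m; N'_3 = 104·cos37.6° = 82.4; c'Δl = 12.91; W sinα = 63.5
Σc'Δl = 29.3 kN/m; ΣN' = 228.5 kN/m; ΣW sinα = 75.3 kN/m
Resisting = 29.3 + 228.5·tan29.4° = 29.3 + 128.7 = 158.1 kN/m
FS = 158.1 / 75.3 = 2.099

FS = 2.10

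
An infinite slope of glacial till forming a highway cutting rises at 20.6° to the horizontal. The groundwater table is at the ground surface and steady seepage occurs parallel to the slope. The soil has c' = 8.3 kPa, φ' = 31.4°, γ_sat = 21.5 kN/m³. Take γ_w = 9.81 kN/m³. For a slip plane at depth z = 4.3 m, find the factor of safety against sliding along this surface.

With seepage parallel to the slope and the water table at the surface, the effective normal stress on the slip plane uses the buoyant unit weight γ' = γ_sat − γ_w while the driving shear stress uses γ_sat:
FS = [c' + γ' z cos²β tanφ'] / [γ_sat z sinβ cosβ]
γ' = 21.5 − 9.81 = 11.69 kN/m³
Numerator = 8.3 + 11.69·4.3·cos²20.6°·tan31.4° = 8.3 + 11.69·4.3·0.8762·0.6104 = 35.185 kPa
Denominator = 21.5·4.3·sin20.6°·cos20.6° = 21.5·4.3·0.3518·0.9361 = 30.448 kPa
FS = 35.185 / 30.448 = 1.156

FS = 1.16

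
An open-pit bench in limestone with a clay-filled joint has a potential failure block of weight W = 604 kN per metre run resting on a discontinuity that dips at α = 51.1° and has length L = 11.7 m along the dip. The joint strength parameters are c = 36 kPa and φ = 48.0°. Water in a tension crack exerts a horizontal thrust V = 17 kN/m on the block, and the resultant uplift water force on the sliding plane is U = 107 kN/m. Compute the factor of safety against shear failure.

FS = 1.47

Resolving the block weight along and normal to the plane and applying the Mohr–Coulomb strength on the joint:
N' = W cosα − U − V sinα = 604·cos51.1° − 107 − 17·sin51.1° = 259.1 kN/m
Driving force T = W sinα + V cosα = 604·sin51.1° + 17·cos51.1° = 480.7 kN/m
Resisting force R = c·L + N'·tanφ = 36·11.7 + 259.1·tan48.0° = 421.2 + 287.7 = 708.9 kN/m
FS = R / T = 708.9 / 480.7 = 1.475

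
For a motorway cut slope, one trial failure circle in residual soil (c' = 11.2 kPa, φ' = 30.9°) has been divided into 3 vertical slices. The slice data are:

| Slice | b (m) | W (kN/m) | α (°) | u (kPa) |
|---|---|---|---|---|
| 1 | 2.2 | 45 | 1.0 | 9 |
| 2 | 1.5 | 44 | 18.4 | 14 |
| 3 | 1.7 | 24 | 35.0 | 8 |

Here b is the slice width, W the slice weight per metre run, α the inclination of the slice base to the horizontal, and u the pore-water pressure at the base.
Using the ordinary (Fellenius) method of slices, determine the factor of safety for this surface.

Ordinary method of slices: FS = Σ[c'·Δl_i + (W_i cosα_i − u_i·Δl_i)·tanφ'] / Σ W_i sinα_i, with Δl_i = b_i / cosα_i.
Slice 1: Δl = 2.2/cos1.0° = 2.200 m; N'_1 = 45·cos1.0° − 9·2.200 = 25.2; c'Δl = 24.64; W sinα = 0.8
Slice 2: Δl = 1.5/cos18.4° = 1.581 m; N'_2 = 44·cos18.4° − 14·1.581 = 19.6; c'Δl = 17.71; W sinα = 13.9
Slice 3: Δl = 1.7/cos35.0° = 2.075 m; N'_3 = 24·cos35.0° − 8·2.075 = 3.1; c'Δl = 23.24; W sinα = 13.8
Σc'Δl = 65.6 kN/m; ΣN' = 47.9 kN/m; ΣW sinα = 28.4 kN/m
Resisting = 65.6 + 47.9·tan30.9° = 65.6 + 28.6 = 94.2 kN/m
FS = 94.2 / 28.4 = 3.314

FS = 3.31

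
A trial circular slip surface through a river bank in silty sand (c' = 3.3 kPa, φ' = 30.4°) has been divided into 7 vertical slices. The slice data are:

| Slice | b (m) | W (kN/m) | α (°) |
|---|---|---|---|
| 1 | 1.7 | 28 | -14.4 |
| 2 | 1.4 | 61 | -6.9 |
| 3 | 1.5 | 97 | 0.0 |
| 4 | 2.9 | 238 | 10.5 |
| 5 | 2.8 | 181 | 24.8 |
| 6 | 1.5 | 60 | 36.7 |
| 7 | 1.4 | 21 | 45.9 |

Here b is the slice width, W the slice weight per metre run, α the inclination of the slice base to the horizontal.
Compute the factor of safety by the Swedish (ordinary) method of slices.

Ordinary method of slices: FS = Σ[c'·Δl_i + (W_i cosα_i)·tanφ'] / Σ W_i sinα_i, with Δl_i = b_i / cosα_i.
Slice 1: Δl = 1.7/cos(-14.4°) = 1.755 m; N'_1 = 28·cos(-14.4°) = 27.1; c'Δl = 5.79; W sinα = -7.0
Slice 2: Δl = 1.4/cos(-6.9°) = 1.410 m; N'_2 = 61·cos(-6.9°) = 60.6; c'Δl = 4.65; W sinα = -7.3
Slice 3: Δl = 1.5/cos0.0° = 1.500 m; N'_3 = 97·cos0.0° = 97.0; c'Δl = 4.95; W sinα = 0.0
Slice 4: Δl = 2.9/cos10.5° = 2.949 m; N'_4 = 238·cos10.5° = 234.0; c'Δl = 9.73; W sinα = 43.4
Slice 5: Δl = 2.8/cos24.8° = 3.084 m; N'_5 = 181·cos24.8° = 164.3; c'Δl = 10.18; W sinα = 75.9
Slice 6: Δl = 1.5/cos36.7° = 1.871 m; N'_6 = 60·cos36.7° = 48.1; c'Δl = 6.17; W sinα = 35.9
Slice 7: Δl = 1.4/cos45.9° = 2.012 m; N'_7 = 21·cos45.9° = 14.6; c'Δl = 6.64; W sinα = 15.1
Σc'Δl = 48.1 kN/m; ΣN' = 645.7 kN/m; ΣW sinα = 155.9 kN/m
Resisting = 48.1 + 645.7·tan30.4° = 48.1 + 378.8 = 427.0 kN/m
FS = 427.0 / 155.9 = 2.738

FS = 2.74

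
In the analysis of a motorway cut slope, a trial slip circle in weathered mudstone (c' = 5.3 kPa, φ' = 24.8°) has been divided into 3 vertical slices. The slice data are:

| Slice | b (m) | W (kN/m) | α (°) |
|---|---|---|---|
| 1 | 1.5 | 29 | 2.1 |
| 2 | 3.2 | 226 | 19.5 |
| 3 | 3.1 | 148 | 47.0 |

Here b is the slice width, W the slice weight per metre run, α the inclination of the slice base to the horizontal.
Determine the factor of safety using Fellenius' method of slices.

FS = 1.13

Ordinary method of slices: FS = Σ[c'·Δl_i + (W_i cosα_i)·tanφ'] / Σ W_i sinα_i, with Δl_i = b_i / cosα_i.
Slice 1: Δl = 1.5/cos2.1° = 1.501 m; N'_1 = 29·cos2.1° = 29.0; c'Δl = 7.96; W sinα = 1.1
Slice 2: Δl = 3.2/cos19.5° = 3.395 m; N'_2 = 226·cos19.5° = 213.0; c'Δl = 17.99; W sinα = 75.4
Slice 3: Δl = 3.1/cos47.0° = 4.545 m; N'_3 = 148·cos47.0° = 100.9; c'Δl = 24.09; W sinα = 108.2
Σc'Δl = 50.0 kN/m; ΣN' = 343.0 kN/m; ΣW sinα = 184.7 kN/m
Resisting = 50.0 + 343.0·tan24.8° = 50.0 + 158.5 = 208.5 kN/m
FS = 208.5 / 184.7 = 1.129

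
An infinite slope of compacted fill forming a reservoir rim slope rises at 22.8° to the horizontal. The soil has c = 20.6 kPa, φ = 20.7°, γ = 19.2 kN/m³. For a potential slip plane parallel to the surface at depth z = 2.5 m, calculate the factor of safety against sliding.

For an infinite slope with a slip plane parallel to the surface (no pore pressure): FS = [c + γz cos²β tanφ] / [γz sinβ cosβ].
γz = 19.2·2.5 = 48.00 kN/m²
Numerator = 20.6 + 48.00·cos²22.8°·tan20.7° = 20.6 + 48.00·0.8498·0.3779 = 36.014 kPa
Denominator = 48.00·sin22.8°·cos22.8° = 48.00·0.3875·0.9219 = 17.147 kPa
FS = 36.014 / 17.147 = 2.100

FS = 2.10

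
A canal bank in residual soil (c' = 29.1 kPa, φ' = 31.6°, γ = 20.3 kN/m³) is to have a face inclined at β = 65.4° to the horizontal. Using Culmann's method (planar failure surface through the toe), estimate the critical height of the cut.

H_c = 26.27 m

Culmann's analysis gives the critical failure plane at α_cr = (β + φ')/2 = (65.4 + 31.6)/2 = 48.5°, and the critical height
H_c = (4c'/γ) · sinβ cosφ' / [1 − cos(β − φ')]
    = (4·29.1/20.3) · sin65.4°·cos31.6° / [1 − cos(33.8°)]
    = 5.734 · 0.9092·0.8517 / [1 − 0.8310]
    = 5.734 · 0.7744 / 0.1690
    = 26.27 m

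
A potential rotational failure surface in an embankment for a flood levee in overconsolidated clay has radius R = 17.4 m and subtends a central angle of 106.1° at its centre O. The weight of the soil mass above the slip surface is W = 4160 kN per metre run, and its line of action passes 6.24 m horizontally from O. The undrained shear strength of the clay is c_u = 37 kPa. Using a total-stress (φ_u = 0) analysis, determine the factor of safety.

FS = 0.80

Taking moments about the centre O, the resisting moment is provided by the undrained shear strength acting along the arc:
Arc length L_a = R·θ = 17.4·(106.1°·π/180) = 17.4·1.8518 = 32.22 m
M_R = c_u·L_a·R = 37·32.22·17.4 = 20744.0 kN·m/m
M_D = W·d = 4160·6.24 = 25958.4 kN·m/m
FS = M_R / M_D = 20744.0 / 25958.4 = 0.799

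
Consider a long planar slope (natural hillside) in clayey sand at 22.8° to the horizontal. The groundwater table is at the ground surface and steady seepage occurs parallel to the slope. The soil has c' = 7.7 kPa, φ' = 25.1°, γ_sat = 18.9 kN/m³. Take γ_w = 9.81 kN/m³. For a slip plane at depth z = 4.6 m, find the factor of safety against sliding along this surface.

With seepage parallel to the slope and the water table at the surface, the effective normal stress on the slip plane uses the buoyant unit weight γ' = γ_sat − γ_w while the driving shear stress uses γ_sat:
FS = [c' + γ' z cos²β tanφ'] / [γ_sat z sinβ cosβ]
γ' = 18.9 − 9.81 = 9.09 kN/m³
Numerator = 7.7 + 9.09·4.6·cos²22.8°·tan25.1° = 7.7 + 9.09·4.6·0.8498·0.4684 = 24.346 kPa
Denominator = 18.9·4.6·sin22.8°·cos22.8° = 18.9·4.6·0.3875·0.9219 = 31.058 kPa
FS = 24.346 / 31.058 = 0.784

FS = 0.78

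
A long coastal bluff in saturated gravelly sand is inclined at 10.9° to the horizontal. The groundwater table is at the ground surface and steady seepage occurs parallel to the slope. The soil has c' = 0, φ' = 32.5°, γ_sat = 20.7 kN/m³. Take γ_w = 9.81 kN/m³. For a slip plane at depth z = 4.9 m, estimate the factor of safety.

FS = 1.74

With seepage parallel to the slope and the water table at the surface, the effective normal stress on the slip plane uses the buoyant unit weight γ' = γ_sat − γ_w while the driving shear stress uses γ_sat:
FS = [c' + γ' z cos²β tanφ'] / [γ_sat z sinβ cosβ]
(For c' = 0 this reduces to FS = (γ'/γ_sat)·tanφ'/tanβ.)
γ' = 20.7 − 9.81 = 10.89 kN/m³
Numerator = 0.0 + 10.89·4.9·cos²10.9°·tan32.5° = 0.0 + 10.89·4.9·0.9642·0.6371 = 32.779 kPa
Denominator = 20.7·4.9·sin10.9°·cos10.9° = 20.7·4.9·0.1891·0.9820 = 18.834 kPa
FS = 32.779 / 18.834 = 1.740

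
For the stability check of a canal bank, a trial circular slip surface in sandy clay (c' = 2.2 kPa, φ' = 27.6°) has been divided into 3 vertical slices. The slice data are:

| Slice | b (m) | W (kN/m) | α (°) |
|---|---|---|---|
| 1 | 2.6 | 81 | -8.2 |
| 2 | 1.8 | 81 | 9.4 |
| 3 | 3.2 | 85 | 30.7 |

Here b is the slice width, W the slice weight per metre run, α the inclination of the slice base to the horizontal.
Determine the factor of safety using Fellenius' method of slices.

Ordinary method of slices: FS = Σ[c'·Δl_i + (W_i cosα_i)·tanφ'] / Σ W_i sinα_i, with Δl_i = b_i / cosα_i.
Slice 1: Δl = 2.6/cos(-8.2°) = 2.627 m; N'_1 = 81·cos(-8.2°) = 80.2; c'Δl = 5.78; W sinα = -11.6
Slice 2: Δl = 1.8/cos9.4° = 1.824 m; N'_2 = 81·cos9.4° = 79.9; c'Δl = 4.01; W sinα = 13.2
Slice 3: Δl = 3.2/cos30.7° = 3.722 m; N'_3 = 85·cos30.7° = 73.1; c'Δl = 8.19; W sinα = 43.4
Σc'Δl = 18.0 kN/m; ΣN' = 233.2 kN/m; ΣW sinα = 45.1 kN/m
Resisting = 18.0 + 233.2·tan27.6° = 18.0 + 121.9 = 139.9 kN/m
FS = 139.9 / 45.1 = 3.103

FS = 3.10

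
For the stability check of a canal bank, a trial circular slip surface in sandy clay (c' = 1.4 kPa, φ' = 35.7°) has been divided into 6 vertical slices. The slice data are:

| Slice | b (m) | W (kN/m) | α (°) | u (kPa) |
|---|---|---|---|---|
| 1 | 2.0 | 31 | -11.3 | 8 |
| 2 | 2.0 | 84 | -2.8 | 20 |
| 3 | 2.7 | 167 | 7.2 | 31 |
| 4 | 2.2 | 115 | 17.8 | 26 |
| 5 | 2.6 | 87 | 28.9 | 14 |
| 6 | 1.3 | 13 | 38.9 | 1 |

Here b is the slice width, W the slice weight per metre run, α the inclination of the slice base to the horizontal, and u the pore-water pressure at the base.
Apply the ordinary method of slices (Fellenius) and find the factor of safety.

FS = 1.93

Ordinary method of slices: FS = Σ[c'·Δl_i + (W_i cosα_i − u_i·Δl_i)·tanφ'] / Σ W_i sinα_i, with Δl_i = b_i / cosα_i.
Slice 1: Δl = 2.0/cos(-11.3°) = 2.040 m; N'_1 = 31·cos(-11.3°) − 8·2.040 = 14.1; c'Δl = 2.86; W sinα = -6.1
Slice 2: Δl = 2.0/cos(-2.8°) = 2.002 m; N'_2 = 84·cos(-2.8°) − 20·2.002 = 43.9; c'Δl = 2.80; W sinα = -4.1
Slice 3: Δl = 2.7/cos7.2° = 2.721 m; N'_3 = 167·cos7.2° − 31·2.721 = 81.3; c'Δl = 3.81; W sinα = 20.9
Slice 4: Δl = 2.2/cos17.8° = 2.311 m; N'_4 = 115·cos17.8° − 26·2.311 = 49.4; c'Δl = 3.23; W sinα = 35.2
Slice 5: Δl = 2.6/cos28.9° = 2.970 m; N'_5 = 87·cos28.9° − 14·2.970 = 34.6; c'Δl = 4.16; W sinα = 42.0
Slice 6: Δl = 1.3/cos38.9° = 1.670 m; N'_6 = 13·cos38.9° − 1·1.670 = 8.4; c'Δl = 2.34; W sinα = 8.2
Σc'Δl = 19.2 kN/m; ΣN' = 231.7 kN/m; ΣW sinα = 96.1 kN/m
Resisting = 19.2 + 231.7·tan35.7° = 19.2 + 166.5 = 185.7 kN/m
FS = 185.7 / 96.1 = 1.932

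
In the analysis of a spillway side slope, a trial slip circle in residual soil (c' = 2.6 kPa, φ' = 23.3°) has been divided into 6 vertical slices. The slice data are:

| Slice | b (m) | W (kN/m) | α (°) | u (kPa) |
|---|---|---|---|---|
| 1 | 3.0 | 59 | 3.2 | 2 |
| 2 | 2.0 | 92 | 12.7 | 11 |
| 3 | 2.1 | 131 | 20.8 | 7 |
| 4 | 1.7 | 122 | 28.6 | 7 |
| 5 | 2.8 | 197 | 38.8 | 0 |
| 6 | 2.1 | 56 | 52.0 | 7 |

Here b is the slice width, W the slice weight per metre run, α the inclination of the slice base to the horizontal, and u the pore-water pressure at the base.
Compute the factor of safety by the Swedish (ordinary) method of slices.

Ordinary method of slices: FS = Σ[c'·Δl_i + (W_i cosα_i − u_i·Δl_i)·tanφ'] / Σ W_i sinα_i, with Δl_i = b_i / cosα_i.
Slice 1: Δl = 3.0/cos3.2° = 3.005 m; N'_1 = 59·cos3.2° − 2·3.005 = 52.9; c'Δl = 7.81; W sinα = 3.3
Slice 2: Δl = 2.0/cos12.7° = 2.050 m; N'_2 = 92·cos12.7° − 11·2.050 = 67.2; c'Δl = 5.33; W sinα = 20.2
Slice 3: Δl = 2.1/cos20.8° = 2.246 m; N'_3 = 131·cos20.8° − 7·2.246 = 106.7; c'Δl = 5.84; W sinα = 46.5
Slice 4: Δl = 1.7/cos28.6° = 1.936 m; N'_4 = 122·cos28.6° − 7·1.936 = 93.6; c'Δl = 5.03; W sinα = 58.4
Slice 5: Δl = 2.8/cos38.8° = 3.593 m; N'_5 = 197·cos38.8° − 0·3.593 = 153.5; c'Δl = 9.34; W sinα = 123.4
Slice 6: Δl = 2.1/cos52.0° = 3.411 m; N'_6 = 56·cos52.0° − 7·3.411 = 10.6; c'Δl = 8.87; W sinα = 44.1
Σc'Δl = 42.2 kN/m; ΣN' = 484.5 kN/m; ΣW sinα = 296.0 kN/m
Resisting = 42.2 + 484.5·tan23.3° = 42.2 + 208.7 = 250.9 kN/m
FS = 250.9 / 296.0 = 0.848

FS = 0.85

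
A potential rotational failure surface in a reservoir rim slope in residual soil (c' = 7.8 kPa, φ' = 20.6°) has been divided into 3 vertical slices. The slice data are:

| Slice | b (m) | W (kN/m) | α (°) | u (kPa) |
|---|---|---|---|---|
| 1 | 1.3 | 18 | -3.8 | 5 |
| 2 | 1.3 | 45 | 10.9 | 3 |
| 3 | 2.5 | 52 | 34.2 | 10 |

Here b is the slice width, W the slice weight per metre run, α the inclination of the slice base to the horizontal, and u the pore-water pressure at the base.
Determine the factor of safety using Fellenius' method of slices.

Ordinary method of slices: FS = Σ[c'·Δl_i + (W_i cosα_i − u_i·Δl_i)·tanφ'] / Σ W_i sinα_i, with Δl_i = b_i / cosα_i.
Slice 1: Δl = 1.3/cos(-3.8°) = 1.303 m; N'_1 = 18·cos(-3.8°) − 5·1.303 = 11.4; c'Δl = 10.16; W sinα = -1.2
Slice 2: Δl = 1.3/cos10.9° = 1.324 m; N'_2 = 45·cos10.9° − 3·1.324 = 40.2; c'Δl = 10.33; W sinα = 8.5
Slice 3: Δl = 2.5/cos34.2° = 3.023 m; N'_3 = 52·cos34.2° − 10·3.023 = 12.8; c'Δl = 23.58; W sinα = 29.2
Σc'Δl = 44.1 kN/m; ΣN' = 64.4 kN/m; ΣW sinα = 36.5 kN/m
Resisting = 44.1 + 64.4·tan20.6° = 44.1 + 24.2 = 68.3 kN/m
FS = 68.3 / 36.5 = 1.869

FS = 1.87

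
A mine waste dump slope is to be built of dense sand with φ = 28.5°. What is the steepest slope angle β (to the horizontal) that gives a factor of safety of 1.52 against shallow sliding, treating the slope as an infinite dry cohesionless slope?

For an infinite dry cohesionless slope FS = tanφ/tanβ, so tanβ = tanφ / FS.
tanβ = tan28.5° / 1.52 = 0.5430 / 1.52 = 0.3572
β = arctan(0.3572) = 19.66°

β = 19.7°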